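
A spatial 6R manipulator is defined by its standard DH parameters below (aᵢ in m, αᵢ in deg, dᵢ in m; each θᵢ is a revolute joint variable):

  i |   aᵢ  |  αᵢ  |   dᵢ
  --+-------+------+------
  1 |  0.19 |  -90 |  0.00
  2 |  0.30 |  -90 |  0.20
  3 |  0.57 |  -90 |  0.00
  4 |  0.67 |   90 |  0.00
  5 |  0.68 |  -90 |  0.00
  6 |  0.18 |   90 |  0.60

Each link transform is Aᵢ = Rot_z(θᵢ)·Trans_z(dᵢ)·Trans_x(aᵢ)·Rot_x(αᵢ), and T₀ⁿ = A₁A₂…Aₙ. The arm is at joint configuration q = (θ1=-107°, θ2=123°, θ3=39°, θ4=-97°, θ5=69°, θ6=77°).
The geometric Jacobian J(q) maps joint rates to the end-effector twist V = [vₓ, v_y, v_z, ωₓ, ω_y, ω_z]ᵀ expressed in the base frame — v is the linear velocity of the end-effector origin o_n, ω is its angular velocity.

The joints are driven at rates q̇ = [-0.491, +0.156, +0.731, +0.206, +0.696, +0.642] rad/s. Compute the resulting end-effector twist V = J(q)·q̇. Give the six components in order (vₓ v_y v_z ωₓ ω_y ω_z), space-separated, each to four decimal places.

0.1610 -0.4359 0.1115 0.0893 -0.4120 0.1697

o_n = [-0.8046, 0.5486, -0.0282]
J₁: ẑ×o_n = [-0.5486, -0.8046, 0.0000], ω = ẑ
J2: z=[0.9563, -0.2924, 0.0000] o=[-0.0556, -0.1817, 0.0000] → [0.0083, 0.0270, 0.4794, 0.9563, -0.2924, 0.0000]
J3: z=[0.2452, 0.8020, 0.5446] o=[0.1835, -0.0839, -0.2516] → [-0.1654, -0.5929, 0.9476, 0.2452, 0.8020, 0.5446]
J4: z=[-0.8434, -0.1006, 0.5278] o=[-0.0890, 0.2517, -0.6231] → [-0.2165, 0.1240, -0.3224, -0.8434, -0.1006, 0.5278]
J5: z=[0.4446, -0.6821, 0.5805] o=[0.1131, 0.7370, -0.2077] → [-0.0131, -0.6126, -0.7097, 0.4446, -0.6821, 0.5805]
J6: z=[-0.5839, -0.7122, -0.3897] o=[-0.3488, 0.8496, 0.2784] → [0.1011, -0.0014, -0.1489, -0.5839, -0.7122, -0.3897]
V = J·q̇ = [0.1610, -0.4359, 0.1115, 0.0893, -0.4120, 0.1697]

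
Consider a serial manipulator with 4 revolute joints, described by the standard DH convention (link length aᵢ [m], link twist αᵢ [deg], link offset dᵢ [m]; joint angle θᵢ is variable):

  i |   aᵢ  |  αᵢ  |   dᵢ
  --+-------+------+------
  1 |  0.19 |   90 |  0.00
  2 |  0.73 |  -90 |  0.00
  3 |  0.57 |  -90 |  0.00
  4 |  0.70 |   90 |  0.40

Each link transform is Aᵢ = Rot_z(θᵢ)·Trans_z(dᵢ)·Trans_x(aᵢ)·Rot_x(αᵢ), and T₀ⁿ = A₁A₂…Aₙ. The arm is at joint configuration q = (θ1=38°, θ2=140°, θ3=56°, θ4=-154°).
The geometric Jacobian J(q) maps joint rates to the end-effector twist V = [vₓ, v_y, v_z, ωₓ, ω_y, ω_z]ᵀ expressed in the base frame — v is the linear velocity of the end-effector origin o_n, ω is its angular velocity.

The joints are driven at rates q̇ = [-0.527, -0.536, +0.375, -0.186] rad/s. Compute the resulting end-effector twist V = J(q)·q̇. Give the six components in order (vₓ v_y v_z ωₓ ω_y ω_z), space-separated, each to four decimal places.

o_n = [-0.3337, -0.0391, -0.0003]
J₁: ẑ×o_n = [0.0391, -0.3337, 0.0000], ω = ẑ
J2: z=[0.6157, -0.7880, 0.0000] o=[0.1497, 0.1170, 0.0000] → [0.0002, 0.0002, -0.4771, 0.6157, -0.7880, 0.0000]
J3: z=[-0.5065, -0.3957, -0.7660] o=[-0.2909, -0.2273, 0.4692] → [0.3299, -0.2050, -0.1123, -0.5065, -0.3957, -0.7660]
J4: z=[0.1562, 0.8316, -0.5329] o=[-0.7743, -0.0053, 0.6741] → [-0.5789, -0.1294, -0.3717, 0.1562, 0.8316, -0.5329]
V = J·q̇ = [0.2107, 0.1230, 0.2828, -0.5490, 0.1193, -0.7151]

0.2107 0.1230 0.2828 -0.5490 0.1193 -0.7151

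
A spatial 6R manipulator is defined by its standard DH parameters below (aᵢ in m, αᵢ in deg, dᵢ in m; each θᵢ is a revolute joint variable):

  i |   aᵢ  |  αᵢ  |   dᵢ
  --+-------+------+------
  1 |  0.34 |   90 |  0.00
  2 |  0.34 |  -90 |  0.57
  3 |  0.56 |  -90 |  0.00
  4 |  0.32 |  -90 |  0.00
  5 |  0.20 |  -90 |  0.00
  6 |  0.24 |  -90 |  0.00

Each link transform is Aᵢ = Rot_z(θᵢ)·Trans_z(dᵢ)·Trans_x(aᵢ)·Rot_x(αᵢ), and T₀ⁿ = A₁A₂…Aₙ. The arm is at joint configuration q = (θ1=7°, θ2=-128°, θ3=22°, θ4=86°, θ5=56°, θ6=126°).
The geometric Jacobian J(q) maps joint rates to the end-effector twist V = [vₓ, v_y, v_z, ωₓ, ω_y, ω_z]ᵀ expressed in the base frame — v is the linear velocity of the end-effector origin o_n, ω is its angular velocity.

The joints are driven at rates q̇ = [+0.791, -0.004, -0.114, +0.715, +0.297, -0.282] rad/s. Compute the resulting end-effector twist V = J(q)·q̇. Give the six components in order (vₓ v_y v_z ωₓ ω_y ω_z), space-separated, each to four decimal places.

o_n = [-0.5478, -0.3934, -0.6426]
J₁: ẑ×o_n = [0.3934, -0.5478, 0.0000], ω = ẑ
J2: z=[0.1219, -0.9925, 0.0000] o=[0.3375, 0.0414, 0.0000] → [0.6378, 0.0783, -0.9317, 0.1219, -0.9925, 0.0000]
J3: z=[0.7821, 0.0960, -0.6157] o=[0.1992, -0.5498, -0.2679] → [0.0603, 0.7529, 0.1941, 0.7821, 0.0960, -0.6157]
J4: z=[0.1159, 0.9484, 0.2952] o=[-0.1437, -0.3806, -0.6771] → [0.0365, -0.1233, 0.3818, 0.1159, 0.9484, 0.2952]
J5: z=[0.5562, -0.3082, 0.7718] o=[-0.4070, -0.4045, -0.4969] → [0.0364, -0.0276, -0.0372, 0.5562, -0.3082, 0.7718]
J6: z=[0.6174, -0.4684, -0.6320] o=[-0.5183, -0.5701, -0.4828] → [0.1865, 0.1173, 0.0952, 0.6174, -0.4684, -0.6320]
V = J·q̇ = [0.2861, -0.6489, 0.2166, -0.0157, 0.7117, 1.4797]

0.2861 -0.6489 0.2166 -0.0157 0.7117 1.4797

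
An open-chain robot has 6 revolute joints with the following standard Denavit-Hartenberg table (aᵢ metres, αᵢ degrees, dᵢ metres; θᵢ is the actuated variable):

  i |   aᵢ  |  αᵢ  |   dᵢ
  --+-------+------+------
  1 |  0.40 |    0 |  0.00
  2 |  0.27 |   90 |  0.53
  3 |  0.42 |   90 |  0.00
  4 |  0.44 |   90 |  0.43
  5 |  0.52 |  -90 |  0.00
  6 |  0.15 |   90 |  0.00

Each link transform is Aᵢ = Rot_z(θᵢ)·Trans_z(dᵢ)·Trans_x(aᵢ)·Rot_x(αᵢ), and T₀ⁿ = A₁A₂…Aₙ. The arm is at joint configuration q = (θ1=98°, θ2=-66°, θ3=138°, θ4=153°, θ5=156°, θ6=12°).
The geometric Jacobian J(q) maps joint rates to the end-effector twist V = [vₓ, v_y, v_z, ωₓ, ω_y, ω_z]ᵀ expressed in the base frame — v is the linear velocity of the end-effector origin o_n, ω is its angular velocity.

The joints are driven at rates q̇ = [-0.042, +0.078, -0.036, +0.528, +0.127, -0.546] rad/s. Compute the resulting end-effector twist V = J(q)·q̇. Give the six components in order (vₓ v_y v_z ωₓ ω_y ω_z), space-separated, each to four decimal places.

o_n = [0.1651, 0.6573, 1.4234]
J₁: ẑ×o_n = [-0.6573, 0.1651, 0.0000], ω = ẑ
J2: z=[0.0000, 0.0000, 1.0000] o=[-0.0557, 0.3961, 0.0000] → [-0.2612, 0.2207, 0.0000, 0.0000, 0.0000, 1.0000]
J3: z=[0.5299, -0.8480, 0.0000] o=[0.1733, 0.5392, 0.5300] → [-0.7577, -0.4735, 0.0556, 0.5299, -0.8480, 0.0000]
J4: z=[0.5675, 0.3546, 0.7431] o=[-0.0914, 0.3738, 0.8110] → [0.0064, -0.1569, 0.0700, 0.5675, 0.3546, 0.7431]
J5: z=[0.1860, -0.9344, 0.3038] o=[0.5055, 0.5112, 0.8683] → [-0.5631, -0.2067, -0.2910, 0.1860, -0.9344, 0.3038]
J6: z=[-0.8446, -0.3101, -0.4364] o=[0.2445, 0.6024, 1.3087] → [-0.0116, 0.1316, -0.0710, -0.8446, -0.3101, -0.4364]
V = J·q̇ = [-0.0273, -0.1536, 0.0367, 0.7653, 0.2684, 0.7052]

-0.0273 -0.1536 0.0367 0.7653 0.2684 0.7052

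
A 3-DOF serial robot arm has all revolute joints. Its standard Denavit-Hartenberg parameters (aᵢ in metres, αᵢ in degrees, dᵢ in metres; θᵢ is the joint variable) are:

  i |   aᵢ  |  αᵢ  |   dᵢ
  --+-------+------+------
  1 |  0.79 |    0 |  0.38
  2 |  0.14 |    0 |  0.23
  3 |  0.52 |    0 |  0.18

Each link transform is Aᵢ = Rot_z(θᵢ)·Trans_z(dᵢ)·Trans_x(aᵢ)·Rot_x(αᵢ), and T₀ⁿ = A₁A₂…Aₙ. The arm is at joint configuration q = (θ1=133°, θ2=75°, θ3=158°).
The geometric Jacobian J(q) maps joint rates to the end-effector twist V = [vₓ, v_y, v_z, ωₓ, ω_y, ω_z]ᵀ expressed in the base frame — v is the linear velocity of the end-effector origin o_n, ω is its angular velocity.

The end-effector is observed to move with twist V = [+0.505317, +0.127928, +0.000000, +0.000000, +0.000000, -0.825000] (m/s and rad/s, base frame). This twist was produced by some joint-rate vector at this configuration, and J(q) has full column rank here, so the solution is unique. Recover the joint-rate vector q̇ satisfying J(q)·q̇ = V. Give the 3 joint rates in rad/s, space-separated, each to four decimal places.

-0.8740 0.1970 -0.1480

o_n = [-0.1452, 0.5664, 0.7900]
J₁: ẑ×o_n = [-0.5664, -0.1452, 0.0000], ω = ẑ
J2: z=[0.0000, 0.0000, 1.0000] o=[-0.5388, 0.5778, 0.3800] → [0.0114, 0.3935, -0.0000, 0.0000, 0.0000, 1.0000]
J3: z=[0.0000, 0.0000, 1.0000] o=[-0.6624, 0.5120, 0.6100] → [-0.0544, 0.5172, 0.0000, 0.0000, 0.0000, 1.0000]
q̇ = J⁺·V = [-0.8740, 0.1970, -0.1480]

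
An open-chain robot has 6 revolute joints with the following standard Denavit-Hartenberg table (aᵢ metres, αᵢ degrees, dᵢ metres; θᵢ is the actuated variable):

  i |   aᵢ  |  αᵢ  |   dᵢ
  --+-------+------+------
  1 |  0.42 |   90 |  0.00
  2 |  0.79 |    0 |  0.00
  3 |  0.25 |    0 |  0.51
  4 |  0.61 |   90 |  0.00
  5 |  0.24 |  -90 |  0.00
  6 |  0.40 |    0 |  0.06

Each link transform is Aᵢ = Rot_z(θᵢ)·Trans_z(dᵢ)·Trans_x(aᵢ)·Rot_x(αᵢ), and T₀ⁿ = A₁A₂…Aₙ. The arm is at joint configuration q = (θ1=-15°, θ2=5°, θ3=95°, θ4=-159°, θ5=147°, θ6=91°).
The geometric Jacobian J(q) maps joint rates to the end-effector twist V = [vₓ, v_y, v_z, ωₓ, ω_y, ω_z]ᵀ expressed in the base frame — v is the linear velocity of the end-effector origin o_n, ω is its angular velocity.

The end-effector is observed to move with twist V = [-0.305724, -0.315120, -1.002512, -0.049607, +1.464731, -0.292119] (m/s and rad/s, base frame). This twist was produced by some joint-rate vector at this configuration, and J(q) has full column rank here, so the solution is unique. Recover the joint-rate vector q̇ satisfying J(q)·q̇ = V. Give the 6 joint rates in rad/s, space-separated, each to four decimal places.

-0.3310 -0.4390 0.4020 -0.9750 0.3460 0.4650

o_n = [1.4932, -1.0074, 0.1937]
J₁: ẑ×o_n = [1.0074, 1.4932, -0.0000], ω = ẑ
J2: z=[-0.2588, -0.9659, 0.0000] o=[0.4057, -0.1087, 0.0000] → [-0.1871, 0.0501, 1.2831, -0.2588, -0.9659, 0.0000]
J3: z=[-0.2588, -0.9659, 0.0000] o=[1.1659, -0.3124, 0.0689] → [-0.1206, 0.0323, 0.4961, -0.2588, -0.9659, 0.0000]
J4: z=[-0.2588, -0.9659, 0.0000] o=[0.9919, -0.7938, 0.3151] → [0.1172, -0.0314, 0.5395, -0.2588, -0.9659, 0.0000]
J5: z=[-0.8280, 0.2219, -0.5150] o=[1.2954, -0.8751, -0.2078] → [0.0209, 0.2305, 0.0657, -0.8280, 0.2219, -0.5150]
J6: z=[-0.0539, 0.8827, 0.4668] o=[1.1614, -0.9745, -0.0353] → [0.2175, 0.1672, -0.2911, -0.0539, 0.8827, 0.4668]
q̇ = J⁺·V = [-0.3310, -0.4390, 0.4020, -0.9750, 0.3460, 0.4650]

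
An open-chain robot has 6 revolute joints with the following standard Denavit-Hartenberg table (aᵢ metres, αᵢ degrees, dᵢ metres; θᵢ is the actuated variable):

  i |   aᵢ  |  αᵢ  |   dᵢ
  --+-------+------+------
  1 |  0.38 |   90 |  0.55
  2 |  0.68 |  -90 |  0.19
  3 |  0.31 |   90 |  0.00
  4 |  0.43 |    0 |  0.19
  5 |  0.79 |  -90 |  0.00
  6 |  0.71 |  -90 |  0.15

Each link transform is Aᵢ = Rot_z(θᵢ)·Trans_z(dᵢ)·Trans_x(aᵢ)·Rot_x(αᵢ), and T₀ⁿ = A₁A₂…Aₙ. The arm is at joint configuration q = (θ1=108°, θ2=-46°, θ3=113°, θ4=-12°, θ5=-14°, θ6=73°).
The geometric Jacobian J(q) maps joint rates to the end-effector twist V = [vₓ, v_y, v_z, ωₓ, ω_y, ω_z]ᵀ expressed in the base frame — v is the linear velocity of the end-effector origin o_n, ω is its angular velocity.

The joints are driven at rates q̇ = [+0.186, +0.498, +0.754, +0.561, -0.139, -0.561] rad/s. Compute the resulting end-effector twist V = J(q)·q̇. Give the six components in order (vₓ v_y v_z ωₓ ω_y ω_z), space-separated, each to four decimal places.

o_n = [-1.0574, -0.5557, 0.5882]
J₁: ẑ×o_n = [0.5557, -1.0574, 0.0000], ω = ẑ
J2: z=[0.9511, 0.3090, 0.0000] o=[-0.1174, 0.3614, 0.5500] → [0.0118, -0.0364, -0.5817, 0.9511, 0.3090, 0.0000]
J3: z=[-0.2223, 0.6841, 0.6947] o=[-0.0827, 0.8694, 0.0608] → [1.3507, -0.5598, 0.9836, -0.2223, 0.6841, 0.6947]
J4: z=[-0.5692, 0.4874, -0.6622] o=[-0.3281, 0.7012, 0.1480] → [-0.6176, 0.7335, 1.0708, -0.5692, 0.4874, -0.6622]
J5: z=[-0.5692, 0.4874, -0.6622] o=[-0.7493, 0.5044, 0.0783] → [-0.4534, 0.4943, 0.7535, -0.5692, 0.4874, -0.6622]
J6: z=[-0.5468, 0.3770, 0.7476] o=[-1.2344, -0.1178, 0.0373] → [0.5351, 0.4336, 0.1727, -0.5468, 0.3770, 0.7476]
V = J·q̇ = [0.5440, -0.5373, 0.8510, 0.3726, 0.6639, 0.0110]

0.5440 -0.5373 0.8510 0.3726 0.6639 0.0110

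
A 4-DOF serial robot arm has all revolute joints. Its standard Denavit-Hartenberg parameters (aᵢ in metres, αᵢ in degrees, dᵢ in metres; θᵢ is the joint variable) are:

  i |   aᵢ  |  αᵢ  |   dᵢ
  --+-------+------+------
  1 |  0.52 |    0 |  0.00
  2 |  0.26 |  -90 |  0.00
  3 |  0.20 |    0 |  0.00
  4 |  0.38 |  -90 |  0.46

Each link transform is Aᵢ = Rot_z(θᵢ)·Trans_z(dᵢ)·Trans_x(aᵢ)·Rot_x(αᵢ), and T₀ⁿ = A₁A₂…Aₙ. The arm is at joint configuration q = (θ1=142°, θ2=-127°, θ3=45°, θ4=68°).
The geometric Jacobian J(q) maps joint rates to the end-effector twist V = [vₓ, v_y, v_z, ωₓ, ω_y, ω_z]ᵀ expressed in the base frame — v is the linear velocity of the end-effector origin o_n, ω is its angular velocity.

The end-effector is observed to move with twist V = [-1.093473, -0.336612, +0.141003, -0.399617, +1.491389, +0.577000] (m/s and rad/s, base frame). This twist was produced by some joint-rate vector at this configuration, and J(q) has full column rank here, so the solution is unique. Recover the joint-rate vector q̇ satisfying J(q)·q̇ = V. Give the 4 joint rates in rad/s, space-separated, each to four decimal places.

0.6010 -0.0240 0.6240 0.9200

o_n = [-0.2845, 0.8299, -0.4912]
J₁: ẑ×o_n = [-0.8299, -0.2845, 0.0000], ω = ẑ
J2: z=[0.0000, 0.0000, 1.0000] o=[-0.4098, 0.3201, 0.0000] → [-0.5098, 0.1253, 0.0000, 0.0000, 0.0000, 1.0000]
J3: z=[-0.2588, 0.9659, 0.0000] o=[-0.1586, 0.3874, 0.0000] → [-0.4745, -0.1271, 0.0071, -0.2588, 0.9659, 0.0000]
J4: z=[-0.2588, 0.9659, 0.0000] o=[-0.0220, 0.4240, -0.1414] → [-0.3379, -0.0905, 0.1485, -0.2588, 0.9659, 0.0000]
q̇ = J⁺·V = [0.6010, -0.0240, 0.6240, 0.9200]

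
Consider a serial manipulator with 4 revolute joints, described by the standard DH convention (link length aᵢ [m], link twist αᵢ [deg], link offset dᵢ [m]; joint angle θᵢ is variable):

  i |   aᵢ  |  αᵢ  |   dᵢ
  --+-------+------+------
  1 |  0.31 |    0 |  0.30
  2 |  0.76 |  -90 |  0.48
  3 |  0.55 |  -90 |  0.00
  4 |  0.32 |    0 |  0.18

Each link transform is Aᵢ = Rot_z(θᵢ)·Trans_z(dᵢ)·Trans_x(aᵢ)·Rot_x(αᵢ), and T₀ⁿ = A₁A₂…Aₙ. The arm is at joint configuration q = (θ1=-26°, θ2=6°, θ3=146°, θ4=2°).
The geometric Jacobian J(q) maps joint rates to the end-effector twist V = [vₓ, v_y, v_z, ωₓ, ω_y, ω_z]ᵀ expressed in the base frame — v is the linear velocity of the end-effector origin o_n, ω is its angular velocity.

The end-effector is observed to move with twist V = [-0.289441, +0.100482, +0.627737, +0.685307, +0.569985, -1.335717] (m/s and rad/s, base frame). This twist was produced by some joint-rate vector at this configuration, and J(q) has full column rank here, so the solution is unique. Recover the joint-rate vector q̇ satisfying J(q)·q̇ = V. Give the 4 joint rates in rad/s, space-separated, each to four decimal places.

o_n = [0.2168, -0.1253, 0.4428]
J₁: ẑ×o_n = [0.1253, 0.2168, -0.0000], ω = ẑ
J2: z=[0.0000, 0.0000, 1.0000] o=[0.2786, -0.1359, 0.3000] → [-0.0106, -0.0619, 0.0000, 0.0000, 0.0000, 1.0000]
J3: z=[0.3420, 0.9397, 0.0000] o=[0.9928, -0.3958, 0.7800] → [-0.3168, 0.1153, 0.8218, 0.3420, 0.9397, 0.0000]
J4: z=[-0.5255, 0.1913, 0.8290] o=[0.5643, -0.2399, 0.4724] → [-0.1007, -0.3037, 0.0062, -0.5255, 0.1913, 0.8290]
q̇ = J⁺·V = [-0.9820, 0.3120, 0.7700, -0.8030]

-0.9820 0.3120 0.7700 -0.8030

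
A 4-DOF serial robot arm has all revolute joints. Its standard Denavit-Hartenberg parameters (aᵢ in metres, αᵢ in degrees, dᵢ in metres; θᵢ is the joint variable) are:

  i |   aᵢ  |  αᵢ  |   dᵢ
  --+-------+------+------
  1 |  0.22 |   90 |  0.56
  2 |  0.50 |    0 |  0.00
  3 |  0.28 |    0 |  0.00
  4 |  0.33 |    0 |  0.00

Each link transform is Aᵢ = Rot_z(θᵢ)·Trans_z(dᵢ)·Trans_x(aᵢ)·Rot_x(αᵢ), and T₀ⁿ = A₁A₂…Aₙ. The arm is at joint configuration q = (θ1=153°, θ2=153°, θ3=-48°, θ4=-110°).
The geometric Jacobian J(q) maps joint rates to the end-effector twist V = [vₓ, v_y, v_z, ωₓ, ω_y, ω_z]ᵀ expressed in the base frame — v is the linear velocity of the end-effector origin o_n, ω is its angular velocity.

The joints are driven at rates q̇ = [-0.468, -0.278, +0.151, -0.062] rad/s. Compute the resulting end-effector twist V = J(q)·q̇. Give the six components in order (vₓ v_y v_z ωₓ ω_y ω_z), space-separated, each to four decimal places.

o_n = [-0.0274, 0.0140, 1.0287]
J₁: ẑ×o_n = [-0.0140, -0.0274, 0.0000], ω = ẑ
J2: z=[0.4540, 0.8910, 0.0000] o=[-0.1960, 0.0999, 0.5600] → [0.4176, -0.2128, -0.1892, 0.4540, 0.8910, 0.0000]
J3: z=[0.4540, 0.8910, 0.0000] o=[0.2009, -0.1024, 0.7870] → [0.2154, -0.1097, 0.2563, 0.4540, 0.8910, 0.0000]
J4: z=[0.4540, 0.8910, 0.0000] o=[0.2655, -0.1353, 1.0575] → [-0.0256, 0.0131, 0.3287, 0.4540, 0.8910, 0.0000]
V = J·q̇ = [-0.0754, 0.0546, 0.0709, -0.0858, -0.1684, -0.4680]

-0.0754 0.0546 0.0709 -0.0858 -0.1684 -0.4680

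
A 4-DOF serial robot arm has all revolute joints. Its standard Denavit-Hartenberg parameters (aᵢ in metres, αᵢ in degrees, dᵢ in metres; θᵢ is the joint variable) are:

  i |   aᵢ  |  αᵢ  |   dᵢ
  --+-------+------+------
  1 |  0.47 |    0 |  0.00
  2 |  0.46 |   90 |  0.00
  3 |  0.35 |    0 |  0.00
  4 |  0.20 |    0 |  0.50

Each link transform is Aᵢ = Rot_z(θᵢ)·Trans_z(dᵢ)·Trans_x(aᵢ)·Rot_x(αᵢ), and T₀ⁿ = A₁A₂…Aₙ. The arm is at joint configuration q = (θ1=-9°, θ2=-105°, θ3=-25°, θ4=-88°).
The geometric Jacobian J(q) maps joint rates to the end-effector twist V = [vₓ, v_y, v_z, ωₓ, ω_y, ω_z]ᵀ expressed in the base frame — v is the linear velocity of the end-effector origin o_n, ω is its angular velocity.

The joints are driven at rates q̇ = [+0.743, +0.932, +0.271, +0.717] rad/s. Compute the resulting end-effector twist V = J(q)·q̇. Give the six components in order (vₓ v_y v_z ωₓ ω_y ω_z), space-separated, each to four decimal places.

o_n = [-0.2769, -0.5088, -0.3320]
J₁: ẑ×o_n = [0.5088, -0.2769, 0.0000], ω = ẑ
J2: z=[0.0000, 0.0000, 1.0000] o=[0.4642, -0.0735, 0.0000] → [0.4353, -0.7411, 0.0000, 0.0000, 0.0000, 1.0000]
J3: z=[-0.9135, 0.4067, 0.0000] o=[0.2771, -0.4938, 0.0000] → [-0.1350, -0.3033, 0.2391, -0.9135, 0.4067, 0.0000]
J4: z=[-0.9135, 0.4067, 0.0000] o=[0.1481, -0.7835, -0.1479] → [-0.0749, -0.1682, -0.0781, -0.9135, 0.4067, 0.0000]
V = J·q̇ = [0.6934, -1.0992, 0.0088, -0.9026, 0.4019, 1.6750]

0.6934 -1.0992 0.0088 -0.9026 0.4019 1.6750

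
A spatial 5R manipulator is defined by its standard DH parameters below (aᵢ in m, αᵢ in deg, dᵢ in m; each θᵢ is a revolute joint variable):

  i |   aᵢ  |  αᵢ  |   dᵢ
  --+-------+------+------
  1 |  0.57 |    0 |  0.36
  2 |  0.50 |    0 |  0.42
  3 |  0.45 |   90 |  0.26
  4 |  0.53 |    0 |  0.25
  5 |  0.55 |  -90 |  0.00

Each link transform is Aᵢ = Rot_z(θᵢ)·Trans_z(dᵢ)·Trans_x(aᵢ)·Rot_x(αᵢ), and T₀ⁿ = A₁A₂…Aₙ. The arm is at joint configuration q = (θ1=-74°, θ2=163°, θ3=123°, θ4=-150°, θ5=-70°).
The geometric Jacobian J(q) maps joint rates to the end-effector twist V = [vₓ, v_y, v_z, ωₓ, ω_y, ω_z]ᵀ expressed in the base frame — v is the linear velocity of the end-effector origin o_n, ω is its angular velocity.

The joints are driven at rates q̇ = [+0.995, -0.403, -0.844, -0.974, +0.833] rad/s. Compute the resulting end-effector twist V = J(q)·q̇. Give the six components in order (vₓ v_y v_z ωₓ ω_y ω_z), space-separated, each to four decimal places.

o_n = [0.3983, 0.3921, 1.1285]
J₁: ẑ×o_n = [-0.3921, 0.3983, 0.0000], ω = ẑ
J2: z=[0.0000, 0.0000, 1.0000] o=[0.1571, -0.5479, 0.3600] → [-0.9400, 0.2412, 0.0000, 0.0000, 0.0000, 1.0000]
J3: z=[0.0000, 0.0000, 1.0000] o=[0.1658, -0.0480, 0.7800] → [-0.4400, 0.2325, 0.0000, 0.0000, 0.0000, 1.0000]
J4: z=[-0.5299, 0.8480, 0.0000] o=[-0.2158, -0.2865, 1.0400] → [0.0751, 0.0469, -0.8803, -0.5299, 0.8480, 0.0000]
J5: z=[-0.5299, 0.8480, 0.0000] o=[0.0410, 0.1688, 0.7750] → [0.2998, 0.1873, -0.4213, -0.5299, 0.8480, 0.0000]
V = J·q̇ = [0.5367, 0.2133, 0.5065, 0.0747, -0.1196, -0.2520]

0.5367 0.2133 0.5065 0.0747 -0.1196 -0.2520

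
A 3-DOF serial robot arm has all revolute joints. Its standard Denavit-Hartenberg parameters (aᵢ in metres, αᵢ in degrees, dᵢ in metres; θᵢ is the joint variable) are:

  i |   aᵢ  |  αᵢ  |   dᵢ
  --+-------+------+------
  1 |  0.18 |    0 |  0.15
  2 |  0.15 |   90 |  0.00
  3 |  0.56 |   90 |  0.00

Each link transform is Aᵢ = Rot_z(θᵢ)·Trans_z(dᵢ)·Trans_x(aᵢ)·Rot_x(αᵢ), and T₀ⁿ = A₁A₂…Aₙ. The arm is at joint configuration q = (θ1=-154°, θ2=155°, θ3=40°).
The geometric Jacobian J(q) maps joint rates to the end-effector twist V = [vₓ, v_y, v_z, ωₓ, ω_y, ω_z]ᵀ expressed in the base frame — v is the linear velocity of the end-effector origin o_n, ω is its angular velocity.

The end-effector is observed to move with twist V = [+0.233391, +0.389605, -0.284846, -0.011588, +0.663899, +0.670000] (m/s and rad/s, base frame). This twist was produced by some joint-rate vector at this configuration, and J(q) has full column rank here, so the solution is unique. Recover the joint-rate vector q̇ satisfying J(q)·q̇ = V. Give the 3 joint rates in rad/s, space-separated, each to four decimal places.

0.0150 0.6550 -0.6640

o_n = [0.4171, -0.0688, 0.5100]
J₁: ẑ×o_n = [0.0688, 0.4171, -0.0000], ω = ẑ
J2: z=[0.0000, 0.0000, 1.0000] o=[-0.1618, -0.0789, 0.1500] → [-0.0101, 0.5789, 0.0000, 0.0000, 0.0000, 1.0000]
J3: z=[0.0175, -0.9998, 0.0000] o=[-0.0118, -0.0763, 0.1500] → [-0.3599, -0.0063, 0.4290, 0.0175, -0.9998, 0.0000]
q̇ = J⁺·V = [0.0150, 0.6550, -0.6640]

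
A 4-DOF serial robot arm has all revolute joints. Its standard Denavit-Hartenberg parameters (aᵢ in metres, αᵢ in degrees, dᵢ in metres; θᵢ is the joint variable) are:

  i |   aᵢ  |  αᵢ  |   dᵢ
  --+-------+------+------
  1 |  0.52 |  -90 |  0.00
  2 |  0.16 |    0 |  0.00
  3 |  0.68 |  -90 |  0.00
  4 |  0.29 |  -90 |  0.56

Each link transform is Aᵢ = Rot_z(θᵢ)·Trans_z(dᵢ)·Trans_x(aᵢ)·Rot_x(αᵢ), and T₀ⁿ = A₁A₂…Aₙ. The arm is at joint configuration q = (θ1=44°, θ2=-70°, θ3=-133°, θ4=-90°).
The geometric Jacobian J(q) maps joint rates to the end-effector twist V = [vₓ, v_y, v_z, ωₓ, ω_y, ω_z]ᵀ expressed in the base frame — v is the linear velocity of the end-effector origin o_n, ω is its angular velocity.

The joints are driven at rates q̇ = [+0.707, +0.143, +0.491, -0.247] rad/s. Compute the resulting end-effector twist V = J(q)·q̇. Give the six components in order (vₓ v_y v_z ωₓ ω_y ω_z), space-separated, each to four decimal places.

0.1619 -0.1090 0.5557 -0.3710 0.5231 0.4796

o_n = [-0.3957, 0.0210, 0.4001]
J₁: ẑ×o_n = [-0.0210, -0.3957, 0.0000], ω = ẑ
J2: z=[-0.6947, 0.7193, 0.0000] o=[0.3741, 0.3612, 0.0000] → [0.2878, 0.2780, 0.7900, -0.6947, 0.7193, 0.0000]
J3: z=[-0.6947, 0.7193, 0.0000] o=[0.4134, 0.3992, 0.1504] → [0.1797, 0.1735, 0.8448, -0.6947, 0.7193, 0.0000]
J4: z=[-0.2811, -0.2714, 0.9205] o=[-0.0368, -0.0356, -0.1153] → [-0.1920, -0.1854, -0.1133, -0.2811, -0.2714, 0.9205]
V = J·q̇ = [0.1619, -0.1090, 0.5557, -0.3710, 0.5231, 0.4796]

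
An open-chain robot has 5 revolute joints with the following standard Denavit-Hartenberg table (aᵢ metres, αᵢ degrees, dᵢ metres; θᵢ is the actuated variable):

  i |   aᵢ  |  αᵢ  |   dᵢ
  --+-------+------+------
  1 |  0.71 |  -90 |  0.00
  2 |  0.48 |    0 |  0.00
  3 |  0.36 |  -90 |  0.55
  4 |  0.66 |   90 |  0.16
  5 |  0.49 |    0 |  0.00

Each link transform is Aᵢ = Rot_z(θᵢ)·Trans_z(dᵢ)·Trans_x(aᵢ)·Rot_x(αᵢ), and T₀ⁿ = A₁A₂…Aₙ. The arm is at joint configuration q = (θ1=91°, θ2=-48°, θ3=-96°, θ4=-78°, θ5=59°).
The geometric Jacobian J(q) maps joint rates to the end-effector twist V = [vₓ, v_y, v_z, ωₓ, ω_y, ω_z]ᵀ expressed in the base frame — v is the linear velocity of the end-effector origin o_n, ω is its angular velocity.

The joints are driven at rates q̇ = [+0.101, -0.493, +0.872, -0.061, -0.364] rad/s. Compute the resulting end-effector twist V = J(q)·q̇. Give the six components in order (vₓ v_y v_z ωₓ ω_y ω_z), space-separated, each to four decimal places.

-0.2537 -0.0614 0.1100 -0.2976 -0.3291 0.2609

o_n = [-1.4584, 0.9021, 1.1490]
J₁: ẑ×o_n = [-0.9021, -1.4584, 0.0000], ω = ẑ
J2: z=[-0.9998, -0.0175, 0.0000] o=[-0.0124, 0.7099, 0.0000] → [-0.0201, 1.1489, -0.2174, -0.9998, -0.0175, 0.0000]
J3: z=[-0.9998, -0.0175, 0.0000] o=[-0.0180, 1.0310, 0.3567] → [-0.0138, 0.7922, 0.1038, -0.9998, -0.0175, 0.0000]
J4: z=[-0.0103, 0.5877, 0.8090] o=[-0.5628, 0.7302, 0.5683] → [0.2023, -0.7186, 0.5246, -0.0103, 0.5877, 0.8090]
J5: z=[-0.2217, 0.7876, -0.5749] o=[-1.2080, 0.7020, 0.7784] → [0.4069, 0.2261, 0.1528, -0.2217, 0.7876, -0.5749]
V = J·q̇ = [-0.2537, -0.0614, 0.1100, -0.2976, -0.3291, 0.2609]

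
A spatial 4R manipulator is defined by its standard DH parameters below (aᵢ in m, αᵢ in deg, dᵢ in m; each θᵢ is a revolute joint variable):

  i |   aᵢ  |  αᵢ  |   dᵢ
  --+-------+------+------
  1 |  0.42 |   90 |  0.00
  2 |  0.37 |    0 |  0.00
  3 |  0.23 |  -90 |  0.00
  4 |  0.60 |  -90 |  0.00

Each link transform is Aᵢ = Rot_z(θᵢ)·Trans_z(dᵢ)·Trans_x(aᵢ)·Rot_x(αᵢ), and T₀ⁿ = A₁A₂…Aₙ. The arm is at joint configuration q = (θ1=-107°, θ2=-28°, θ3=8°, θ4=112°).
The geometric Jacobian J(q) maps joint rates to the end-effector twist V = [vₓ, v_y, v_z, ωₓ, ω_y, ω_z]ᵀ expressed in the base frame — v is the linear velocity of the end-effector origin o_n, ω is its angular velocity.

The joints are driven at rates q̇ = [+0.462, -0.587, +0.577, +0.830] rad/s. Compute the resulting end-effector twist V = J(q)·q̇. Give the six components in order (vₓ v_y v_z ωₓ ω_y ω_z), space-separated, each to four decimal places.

o_n = [0.3123, -0.8814, -0.1755]
J₁: ẑ×o_n = [0.8814, 0.3123, -0.0000], ω = ẑ
J2: z=[-0.9563, 0.2924, 0.0000] o=[-0.1228, -0.4016, 0.0000] → [-0.0513, -0.1678, 0.3316, -0.9563, 0.2924, 0.0000]
J3: z=[-0.9563, 0.2924, 0.0000] o=[-0.2183, -0.7141, -0.1737] → [-0.0005, -0.0017, 0.0049, -0.9563, 0.2924, 0.0000]
J4: z=[-0.1000, -0.3271, 0.9397] o=[-0.2815, -0.9207, -0.2524] → [-0.0621, 0.5656, 0.1903, -0.1000, -0.3271, 0.9397]
V = J·q̇ = [0.3855, 0.7113, -0.0339, -0.0734, -0.2744, 1.2419]

0.3855 0.7113 -0.0339 -0.0734 -0.2744 1.2419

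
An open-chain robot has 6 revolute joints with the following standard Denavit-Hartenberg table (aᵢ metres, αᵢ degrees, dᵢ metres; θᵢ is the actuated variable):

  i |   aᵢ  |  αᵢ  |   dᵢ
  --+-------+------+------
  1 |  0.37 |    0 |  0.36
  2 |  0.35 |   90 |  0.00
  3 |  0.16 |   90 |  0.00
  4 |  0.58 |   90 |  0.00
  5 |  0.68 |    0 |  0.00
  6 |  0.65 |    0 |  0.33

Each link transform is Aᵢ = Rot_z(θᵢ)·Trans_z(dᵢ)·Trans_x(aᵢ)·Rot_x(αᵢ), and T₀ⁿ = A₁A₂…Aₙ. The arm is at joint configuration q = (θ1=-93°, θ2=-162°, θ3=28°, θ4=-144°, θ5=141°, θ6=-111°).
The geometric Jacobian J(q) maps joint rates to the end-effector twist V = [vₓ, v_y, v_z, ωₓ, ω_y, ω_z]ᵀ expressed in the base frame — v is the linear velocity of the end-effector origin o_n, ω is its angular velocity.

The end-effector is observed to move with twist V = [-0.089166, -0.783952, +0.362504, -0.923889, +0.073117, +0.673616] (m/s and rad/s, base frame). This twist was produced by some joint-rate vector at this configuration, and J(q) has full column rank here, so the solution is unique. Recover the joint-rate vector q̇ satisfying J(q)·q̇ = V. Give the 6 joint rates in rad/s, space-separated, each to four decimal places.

0.0510 0.6380 -0.5070 0.1590 0.2030 -0.6560

o_n = [-0.1711, -0.1673, -0.5541]
J₁: ẑ×o_n = [0.1673, -0.1711, 0.0000], ω = ẑ
J2: z=[0.0000, 0.0000, 1.0000] o=[-0.0194, -0.3695, 0.3600] → [-0.2022, -0.1517, 0.0000, 0.0000, 0.0000, 1.0000]
J3: z=[0.9659, 0.2588, 0.0000] o=[-0.1100, -0.0314, 0.3600] → [-0.2366, 0.8830, -0.1154, 0.9659, 0.2588, 0.0000]
J4: z=[-0.1215, 0.4535, -0.8829] o=[-0.1465, 0.1050, 0.4351] → [-0.6891, -0.0985, 0.0442, -0.1215, 0.4535, -0.8829]
J5: z=[0.9158, -0.2919, -0.2759] o=[-0.3686, -0.3834, 0.2148] → [0.2841, 0.6497, 0.2555, 0.9158, -0.2919, -0.2759]
J6: z=[0.9158, -0.2919, -0.2759] o=[-0.2182, 0.2557, 0.0377] → [0.0560, 0.5290, -0.3736, 0.9158, -0.2919, -0.2759]
q̇ = J⁺·V = [0.0510, 0.6380, -0.5070, 0.1590, 0.2030, -0.6560]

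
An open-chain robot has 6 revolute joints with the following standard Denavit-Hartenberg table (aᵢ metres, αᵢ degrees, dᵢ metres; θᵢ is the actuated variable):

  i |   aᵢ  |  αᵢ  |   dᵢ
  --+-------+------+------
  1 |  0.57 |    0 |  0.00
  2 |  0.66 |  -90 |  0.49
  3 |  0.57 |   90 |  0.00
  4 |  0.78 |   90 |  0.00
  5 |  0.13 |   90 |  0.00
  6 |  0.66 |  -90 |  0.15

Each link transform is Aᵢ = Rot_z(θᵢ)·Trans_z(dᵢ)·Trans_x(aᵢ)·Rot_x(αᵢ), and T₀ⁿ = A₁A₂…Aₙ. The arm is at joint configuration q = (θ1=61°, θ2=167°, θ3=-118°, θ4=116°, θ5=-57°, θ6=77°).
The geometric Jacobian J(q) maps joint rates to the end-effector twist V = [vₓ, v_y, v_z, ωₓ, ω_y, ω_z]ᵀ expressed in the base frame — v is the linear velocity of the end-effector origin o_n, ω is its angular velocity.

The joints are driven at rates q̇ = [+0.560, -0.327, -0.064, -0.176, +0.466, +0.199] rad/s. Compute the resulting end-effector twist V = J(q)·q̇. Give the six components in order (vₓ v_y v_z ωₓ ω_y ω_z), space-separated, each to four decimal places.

0.1676 0.3902 0.0878 -0.0207 -0.0084 0.8009

o_n = [0.6459, -0.5948, 1.3397]
J₁: ẑ×o_n = [0.5948, 0.6459, -0.0000], ω = ẑ
J2: z=[0.0000, 0.0000, 1.0000] o=[0.2763, 0.4985, 0.0000] → [1.0933, 0.3695, -0.0000, 0.0000, 0.0000, 1.0000]
J3: z=[0.7431, -0.6691, 0.0000] o=[-0.1653, 0.0081, 0.4900] → [-0.5686, -0.6315, 0.0948, 0.7431, -0.6691, 0.0000]
J4: z=[0.5908, 0.6562, -0.4695] o=[0.0138, 0.2069, 0.9933] → [-0.1491, -0.5014, -0.8884, 0.5908, 0.6562, -0.4695]
J5: z=[0.6081, 0.0202, 0.7936] o=[0.4273, -0.3815, 0.6914] → [0.1824, -0.2208, -0.1342, 0.6081, 0.0202, 0.7936]
J6: z=[-0.7665, 0.2753, 0.5803] o=[0.4005, -0.5064, 0.7152] → [0.2232, 0.6211, 0.0002, -0.7665, 0.2753, 0.5803]
V = J·q̇ = [0.1676, 0.3902, 0.0878, -0.0207, -0.0084, 0.8009]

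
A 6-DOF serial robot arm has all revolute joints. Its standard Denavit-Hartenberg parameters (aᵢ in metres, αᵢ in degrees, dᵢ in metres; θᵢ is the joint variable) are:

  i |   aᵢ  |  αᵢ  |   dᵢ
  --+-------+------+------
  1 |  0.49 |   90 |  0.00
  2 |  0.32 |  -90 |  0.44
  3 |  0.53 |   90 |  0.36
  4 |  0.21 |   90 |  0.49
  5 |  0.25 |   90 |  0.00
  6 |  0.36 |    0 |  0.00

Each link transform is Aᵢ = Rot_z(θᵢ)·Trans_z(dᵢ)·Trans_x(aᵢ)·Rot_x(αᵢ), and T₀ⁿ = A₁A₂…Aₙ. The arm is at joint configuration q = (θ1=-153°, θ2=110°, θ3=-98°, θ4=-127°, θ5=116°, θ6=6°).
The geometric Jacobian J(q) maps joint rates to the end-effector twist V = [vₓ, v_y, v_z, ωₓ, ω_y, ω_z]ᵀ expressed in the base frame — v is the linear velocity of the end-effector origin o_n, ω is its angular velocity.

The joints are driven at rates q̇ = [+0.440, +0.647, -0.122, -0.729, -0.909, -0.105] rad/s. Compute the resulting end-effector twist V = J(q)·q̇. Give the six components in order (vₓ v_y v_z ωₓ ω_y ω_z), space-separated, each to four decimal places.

o_n = [-0.6907, 0.5735, -0.8800]
J₁: ẑ×o_n = [-0.5735, -0.6907, 0.0000], ω = ẑ
J2: z=[-0.4540, 0.8910, 0.0000] o=[-0.4366, -0.2225, 0.0000] → [-0.7840, -0.3995, -0.1350, -0.4540, 0.8910, 0.0000]
J3: z=[0.8373, 0.4266, -0.3420] o=[-0.5388, 0.2193, 0.3007] → [-0.3825, 1.0405, 0.3613, 0.8373, 0.4266, -0.3420]
J4: z=[-0.2386, -0.2778, -0.9305] o=[-0.4982, 0.8290, 0.1083] → [0.0367, -0.0567, 0.0075, -0.2386, -0.2778, -0.9305]
J5: z=[0.8968, -0.4307, -0.1014] o=[-0.6933, 0.5126, -0.2738] → [0.2672, 0.5433, 0.0557, 0.8968, -0.4307, -0.1014]
J6: z=[-0.4395, -0.8936, -0.0917] o=[-0.7061, 0.5443, -0.5215] → [0.3230, -0.1590, 0.0010, -0.4395, -0.8936, -0.0917]
V = J·q̇ = [-1.0165, -1.1252, -0.1877, -0.9910, 1.2122, 1.2619]

-1.0165 -1.1252 -0.1877 -0.9910 1.2122 1.2619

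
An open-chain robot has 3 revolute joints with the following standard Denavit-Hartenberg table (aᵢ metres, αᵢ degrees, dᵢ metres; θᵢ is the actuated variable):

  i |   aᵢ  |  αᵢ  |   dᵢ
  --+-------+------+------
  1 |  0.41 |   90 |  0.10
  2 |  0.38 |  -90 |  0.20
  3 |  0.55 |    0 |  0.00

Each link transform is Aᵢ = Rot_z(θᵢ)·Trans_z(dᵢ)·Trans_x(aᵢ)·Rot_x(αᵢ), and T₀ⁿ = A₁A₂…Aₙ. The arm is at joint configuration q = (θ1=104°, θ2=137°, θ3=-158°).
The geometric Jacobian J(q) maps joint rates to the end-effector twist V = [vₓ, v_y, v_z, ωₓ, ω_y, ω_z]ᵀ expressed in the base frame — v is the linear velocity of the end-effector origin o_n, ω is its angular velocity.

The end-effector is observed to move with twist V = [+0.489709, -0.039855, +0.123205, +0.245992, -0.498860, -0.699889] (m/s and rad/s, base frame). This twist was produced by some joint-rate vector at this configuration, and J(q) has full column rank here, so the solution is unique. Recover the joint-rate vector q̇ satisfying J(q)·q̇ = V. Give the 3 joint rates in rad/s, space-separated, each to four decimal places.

-0.1170 0.1180 0.7970

o_n = [0.2718, 0.5883, 0.0114]
J₁: ẑ×o_n = [-0.5883, 0.2718, 0.0000], ω = ẑ
J2: z=[0.9703, 0.2419, 0.0000] o=[-0.0992, 0.3978, 0.1000] → [-0.0214, 0.0860, 0.0950, 0.9703, 0.2419, 0.0000]
J3: z=[0.1650, -0.6617, -0.7314] o=[0.1621, 0.1765, 0.3592] → [0.5313, -0.0228, 0.1405, 0.1650, -0.6617, -0.7314]
q̇ = J⁺·V = [-0.1170, 0.1180, 0.7970]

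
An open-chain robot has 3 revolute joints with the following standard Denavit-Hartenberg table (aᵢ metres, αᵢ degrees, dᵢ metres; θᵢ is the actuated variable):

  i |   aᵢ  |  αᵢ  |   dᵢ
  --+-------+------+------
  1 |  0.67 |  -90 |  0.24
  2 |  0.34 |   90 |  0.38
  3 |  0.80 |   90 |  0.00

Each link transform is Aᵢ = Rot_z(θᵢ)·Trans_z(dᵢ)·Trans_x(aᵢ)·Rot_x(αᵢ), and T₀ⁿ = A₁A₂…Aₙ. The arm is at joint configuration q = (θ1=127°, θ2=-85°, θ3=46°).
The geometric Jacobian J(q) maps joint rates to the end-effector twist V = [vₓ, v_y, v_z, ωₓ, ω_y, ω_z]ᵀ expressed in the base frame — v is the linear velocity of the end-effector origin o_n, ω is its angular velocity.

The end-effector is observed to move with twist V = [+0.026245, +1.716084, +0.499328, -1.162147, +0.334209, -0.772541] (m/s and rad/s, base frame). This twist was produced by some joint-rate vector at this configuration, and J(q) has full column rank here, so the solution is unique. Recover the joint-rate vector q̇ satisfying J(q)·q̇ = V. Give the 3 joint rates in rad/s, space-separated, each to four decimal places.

-0.6880 0.7270 -0.9700

o_n = [-1.2133, 0.0224, 1.1323]
J₁: ẑ×o_n = [-0.0224, -1.2133, 0.0000], ω = ẑ
J2: z=[-0.7986, -0.6018, 0.0000] o=[-0.4032, 0.5351, 0.2400] → [-0.5370, 0.7126, -0.0781, -0.7986, -0.6018, 0.0000]
J3: z=[0.5995, -0.7956, 0.0872] o=[-0.7245, 0.3301, 0.5787] → [-0.4136, -0.3745, -0.5733, 0.5995, -0.7956, 0.0872]
q̇ = J⁺·V = [-0.6880, 0.7270, -0.9700]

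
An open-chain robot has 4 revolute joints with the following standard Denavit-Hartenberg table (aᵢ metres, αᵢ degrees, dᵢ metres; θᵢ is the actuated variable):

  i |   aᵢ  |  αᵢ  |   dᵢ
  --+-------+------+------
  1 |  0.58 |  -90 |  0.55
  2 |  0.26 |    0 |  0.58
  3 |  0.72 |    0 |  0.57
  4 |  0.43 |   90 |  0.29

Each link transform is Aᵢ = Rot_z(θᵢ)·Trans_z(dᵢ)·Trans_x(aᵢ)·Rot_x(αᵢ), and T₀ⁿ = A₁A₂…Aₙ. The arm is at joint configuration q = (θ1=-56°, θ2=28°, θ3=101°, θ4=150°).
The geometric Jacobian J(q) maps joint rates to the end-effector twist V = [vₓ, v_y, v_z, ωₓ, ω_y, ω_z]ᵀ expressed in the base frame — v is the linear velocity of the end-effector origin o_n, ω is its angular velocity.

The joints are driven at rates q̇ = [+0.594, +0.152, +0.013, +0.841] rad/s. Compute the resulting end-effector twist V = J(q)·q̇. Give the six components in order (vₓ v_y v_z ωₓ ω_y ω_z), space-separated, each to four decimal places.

o_n = [1.4308, 0.4540, 0.2931]
J₁: ẑ×o_n = [-0.4540, 1.4308, 0.0000], ω = ẑ
J2: z=[0.8290, 0.5592, 0.0000] o=[0.3243, -0.4808, 0.5500] → [-0.1437, 0.2130, 0.1563, 0.8290, 0.5592, 0.0000]
J3: z=[0.8290, 0.5592, 0.0000] o=[0.9335, -0.3468, 0.4279] → [-0.0754, 0.1118, 0.3858, 0.8290, 0.5592, 0.0000]
J4: z=[0.8290, 0.5592, 0.0000] o=[1.1527, 0.3476, -0.1316] → [0.2375, -0.3521, -0.0673, 0.8290, 0.5592, 0.0000]
V = J·q̇ = [-0.0927, 0.5876, -0.0278, 0.8340, 0.5625, 0.5940]

-0.0927 0.5876 -0.0278 0.8340 0.5625 0.5940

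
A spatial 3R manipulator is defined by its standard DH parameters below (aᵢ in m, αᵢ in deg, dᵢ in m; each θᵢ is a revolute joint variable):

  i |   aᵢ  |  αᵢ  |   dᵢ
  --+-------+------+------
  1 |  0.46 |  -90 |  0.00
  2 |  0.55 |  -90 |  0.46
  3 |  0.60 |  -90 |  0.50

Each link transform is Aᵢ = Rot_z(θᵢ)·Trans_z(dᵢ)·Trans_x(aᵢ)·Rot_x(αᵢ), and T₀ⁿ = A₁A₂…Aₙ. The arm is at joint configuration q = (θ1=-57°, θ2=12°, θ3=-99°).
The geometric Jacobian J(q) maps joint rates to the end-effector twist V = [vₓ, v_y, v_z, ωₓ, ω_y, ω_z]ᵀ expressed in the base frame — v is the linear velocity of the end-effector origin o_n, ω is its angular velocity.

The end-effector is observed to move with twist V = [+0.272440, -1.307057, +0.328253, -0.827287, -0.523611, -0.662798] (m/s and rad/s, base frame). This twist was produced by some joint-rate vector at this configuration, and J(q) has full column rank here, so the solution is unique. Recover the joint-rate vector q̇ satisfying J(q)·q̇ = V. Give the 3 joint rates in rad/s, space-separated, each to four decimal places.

o_n = [1.3197, -0.0995, -0.5839]
J₁: ẑ×o_n = [0.0995, 1.3197, -0.0000], ω = ẑ
J2: z=[0.8387, 0.5446, 0.0000] o=[0.2505, -0.3858, 0.0000] → [-0.3180, 0.4897, -0.3422, 0.8387, 0.5446, 0.0000]
J3: z=[-0.1132, 0.1744, -0.9781] o=[0.9293, -0.5864, -0.1144] → [0.3944, -0.4350, -0.1232, -0.1132, 0.1744, -0.9781]
q̇ = J⁺·V = [-0.6090, -0.9790, 0.0550]

-0.6090 -0.9790 0.0550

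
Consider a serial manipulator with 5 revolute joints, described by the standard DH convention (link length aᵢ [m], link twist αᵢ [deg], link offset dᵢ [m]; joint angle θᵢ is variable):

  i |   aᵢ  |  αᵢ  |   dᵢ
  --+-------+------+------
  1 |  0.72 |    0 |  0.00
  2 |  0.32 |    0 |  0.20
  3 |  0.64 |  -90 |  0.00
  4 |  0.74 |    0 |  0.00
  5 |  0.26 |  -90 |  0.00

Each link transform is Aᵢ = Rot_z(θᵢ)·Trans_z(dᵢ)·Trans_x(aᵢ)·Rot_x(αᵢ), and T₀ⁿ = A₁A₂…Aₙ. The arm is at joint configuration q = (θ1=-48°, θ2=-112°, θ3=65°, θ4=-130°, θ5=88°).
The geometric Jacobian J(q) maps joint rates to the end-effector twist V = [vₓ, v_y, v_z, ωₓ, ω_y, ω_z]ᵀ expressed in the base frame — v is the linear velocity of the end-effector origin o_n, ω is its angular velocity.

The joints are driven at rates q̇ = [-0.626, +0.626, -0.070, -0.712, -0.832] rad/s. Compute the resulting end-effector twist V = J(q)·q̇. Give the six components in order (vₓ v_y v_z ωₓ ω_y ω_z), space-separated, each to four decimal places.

o_n = [0.1499, -1.0007, 0.9408]
J₁: ẑ×o_n = [1.0007, 0.1499, -0.0000], ω = ẑ
J2: z=[0.0000, 0.0000, 1.0000] o=[0.4818, -0.5351, 0.0000] → [0.4656, -0.3319, 0.0000, 0.0000, 0.0000, 1.0000]
J3: z=[0.0000, 0.0000, 1.0000] o=[0.1811, -0.6445, 0.2000] → [0.3562, -0.0312, 0.0000, 0.0000, 0.0000, 1.0000]
J4: z=[0.9962, -0.0872, 0.0000] o=[0.1253, -1.2821, 0.2000] → [-0.0646, -0.7380, 0.2824, 0.9962, -0.0872, 0.0000]
J5: z=[0.9962, -0.0872, 0.0000] o=[0.1667, -0.8082, 0.7669] → [-0.0152, -0.1733, -0.1932, 0.9962, -0.0872, 0.0000]
V = J·q̇ = [-0.3013, 0.3703, -0.0403, -1.5381, 0.1346, -0.0700]

-0.3013 0.3703 -0.0403 -1.5381 0.1346 -0.0700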